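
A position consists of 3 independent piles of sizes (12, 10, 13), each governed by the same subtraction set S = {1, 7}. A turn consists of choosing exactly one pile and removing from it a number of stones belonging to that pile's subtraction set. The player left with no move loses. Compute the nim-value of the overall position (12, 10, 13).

All piles use S = {1, 7}:
G(0) = 0
G(1) = mex{0} = 1
G(2) = mex{1} = 0
G(3) = mex{0} = 1
G(4) = mex{1} = 0
G(5) = mex{0} = 1
G(6) = mex{1} = 0
G(7) = mex{0,0} = 1
G(8) = mex{1,1} = 0
G(9) = mex{0,0} = 1
G(10) = mex{1,1} = 0
G(11) = mex{0,0} = 1
G(12) = mex{1,1} = 0
G(13) = mex{0,0} = 1
Pile A: G(12) = 0.
Pile B: G(10) = 0.
Pile C: G(13) = 1.
Combined Grundy value = 0 ⊕ 0 ⊕ 1 = 1.

1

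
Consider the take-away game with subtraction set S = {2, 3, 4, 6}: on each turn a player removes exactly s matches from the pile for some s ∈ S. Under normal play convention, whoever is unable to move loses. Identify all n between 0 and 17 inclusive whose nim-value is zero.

0, 1, 8, 9, 16, 17

G(0) = 0
G(1) = mex{} = 0
G(2) = mex{0} = 1
G(3) = mex{0,0} = 1
G(4) = mex{1,0,0} = 2
G(5) = mex{1,1,0} = 2
G(6) = mex{2,1,1,0} = 3
G(7) = mex{2,2,1,0} = 3
G(8) = mex{3,2,2,1} = 0
G(9) = mex{3,3,2,1} = 0
G(10) = mex{0,3,3,2} = 1
G(11) = mex{0,0,3,2} = 1
G(12) = mex{1,0,0,3} = 2
G(13) = mex{1,1,0,3} = 2
G(14) = mex{2,1,1,0} = 3
G(15) = mex{2,2,1,0} = 3
G(16) = mex{3,2,2,1} = 0
G(17) = mex{3,3,2,1} = 0
P-positions are exactly the n with G(n) = 0.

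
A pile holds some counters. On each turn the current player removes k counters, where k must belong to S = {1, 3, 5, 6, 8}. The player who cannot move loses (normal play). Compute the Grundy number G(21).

2

G(0) = 0
G(1) = mex{0} = 1
G(2) = mex{1} = 0
G(3) = mex{0,0} = 1
G(4) = mex{1,1} = 0
G(5) = mex{0,0,0} = 1
G(6) = mex{1,1,1,0} = 2
G(7) = mex{2,0,0,1} = 3
G(8) = mex{3,1,1,0,0} = 2
G(9) = mex{2,2,0,1,1} = 3
G(10) = mex{3,3,1,0,0} = 2
G(11) = mex{2,2,2,1,1} = 0
G(12) = mex{0,3,3,2,0} = 1
G(13) = mex{1,2,2,3,1} = 0
G(14) = mex{0,0,3,2,2} = 1
G(15) = mex{1,1,2,3,3} = 0
G(16) = mex{0,0,0,2,2} = 1
G(17) = mex{1,1,1,0,3} = 2
G(18) = mex{2,0,0,1,2} = 3
G(19) = mex{3,1,1,0,0} = 2
G(20) = mex{2,2,0,1,1} = 3
G(21) = mex{3,3,1,0,0} = 2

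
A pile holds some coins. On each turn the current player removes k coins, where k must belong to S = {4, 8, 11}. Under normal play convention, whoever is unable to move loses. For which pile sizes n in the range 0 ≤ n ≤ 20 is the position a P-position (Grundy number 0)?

G(0) = 0
G(1) = mex{} = 0
G(2) = mex{} = 0
G(3) = mex{} = 0
G(4) = mex{0} = 1
G(5) = mex{0} = 1
G(6) = mex{0} = 1
G(7) = mex{0} = 1
G(8) = mex{1,0} = 2
G(9) = mex{1,0} = 2
G(10) = mex{1,0} = 2
G(11) = mex{1,0,0} = 2
G(12) = mex{2,1,0} = 3
G(13) = mex{2,1,0} = 3
G(14) = mex{2,1,0} = 3
G(15) = mex{2,1,1} = 0
G(16) = mex{3,2,1} = 0
G(17) = mex{3,2,1} = 0
G(18) = mex{3,2,1} = 0
G(19) = mex{0,2,2} = 1
G(20) = mex{0,3,2} = 1
P-positions are exactly the n with G(n) = 0.

0, 1, 2, 3, 15, 16, 17, 18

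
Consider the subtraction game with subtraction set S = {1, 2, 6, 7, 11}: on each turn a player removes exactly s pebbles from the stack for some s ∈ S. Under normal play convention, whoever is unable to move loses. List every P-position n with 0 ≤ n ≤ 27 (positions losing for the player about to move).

0, 3, 8, 12, 16, 20, 24

G(0) = 0
G(1) = mex{0} = 1
G(2) = mex{1,0} = 2
G(3) = mex{2,1} = 0
G(4) = mex{0,2} = 1
G(5) = mex{1,0} = 2
G(6) = mex{2,1,0} = 3
G(7) = mex{3,2,1,0} = 4
G(8) = mex{4,3,2,1} = 0
G(9) = mex{0,4,0,2} = 1
G(10) = mex{1,0,1,0} = 2
G(11) = mex{2,1,2,1,0} = 3
G(12) = mex{3,2,3,2,1} = 0
G(13) = mex{0,3,4,3,2} = 1
G(14) = mex{1,0,0,4,0} = 2
G(15) = mex{2,1,1,0,1} = 3
G(16) = mex{3,2,2,1,2} = 0
G(17) = mex{0,3,3,2,3} = 1
G(18) = mex{1,0,0,3,4} = 2
G(19) = mex{2,1,1,0,0} = 3
G(20) = mex{3,2,2,1,1} = 0
G(21) = mex{0,3,3,2,2} = 1
G(22) = mex{1,0,0,3,3} = 2
G(23) = mex{2,1,1,0,0} = 3
G(24) = mex{3,2,2,1,1} = 0
G(25) = mex{0,3,3,2,2} = 1
G(26) = mex{1,0,0,3,3} = 2
G(27) = mex{2,1,1,0,0} = 3
P-positions are exactly the n with G(n) = 0.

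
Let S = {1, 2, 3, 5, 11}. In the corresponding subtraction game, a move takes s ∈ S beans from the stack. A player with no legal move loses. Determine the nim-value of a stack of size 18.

2

n :  0  1  2  3  4  5  6  7  8  9 10 11 12 13 14 15 16 17 18
G :  0  1  2  3  0  1  2  3  0  1  2  3  0  1  2  3  0  1  2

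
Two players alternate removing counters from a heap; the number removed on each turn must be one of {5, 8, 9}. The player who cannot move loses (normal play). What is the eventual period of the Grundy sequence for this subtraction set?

14

n :  0  1  2  3  4  5  6  7  8  9 10 11 12 13 14 15 16 17 18 19 20 21 22 23 24 25 26 27 28 29
G :  0  0  0  0  0  1  1  1  1  1  2  2  2  2  0  0  0  0  0  1  1  1  1  1  2  2  2  2  0  0
G(n+14) = G(n) holds for n = 0,…,8 (a full window of length max(S) = 9), so the sequence is purely periodic with period 14.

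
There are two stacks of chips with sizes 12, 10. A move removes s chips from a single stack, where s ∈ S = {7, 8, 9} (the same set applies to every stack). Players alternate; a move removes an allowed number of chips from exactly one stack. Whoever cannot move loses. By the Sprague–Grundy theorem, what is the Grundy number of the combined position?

All stacks use S = {7, 8, 9}:
G(0) = 0
G(1) = mex{} = 0
G(2) = mex{} = 0
G(3) = mex{} = 0
G(4) = mex{} = 0
G(5) = mex{} = 0
G(6) = mex{} = 0
G(7) = mex{0} = 1
G(8) = mex{0,0} = 1
G(9) = mex{0,0,0} = 1
G(10) = mex{0,0,0} = 1
G(11) = mex{0,0,0} = 1
G(12) = mex{0,0,0} = 1
Stack A: G(12) = 1.
Stack B: G(10) = 1.
Combined Grundy value = 1 ⊕ 1 = 0.

0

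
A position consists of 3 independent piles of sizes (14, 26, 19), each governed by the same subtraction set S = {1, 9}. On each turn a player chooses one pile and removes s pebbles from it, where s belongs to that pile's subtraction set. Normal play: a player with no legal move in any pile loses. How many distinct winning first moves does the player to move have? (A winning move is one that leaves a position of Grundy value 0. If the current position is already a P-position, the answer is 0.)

6

All piles use S = {1, 9}:
G(0) = 0
G(1) = mex{0} = 1
G(2) = mex{1} = 0
G(3) = mex{0} = 1
G(4) = mex{1} = 0
G(5) = mex{0} = 1
G(6) = mex{1} = 0
G(7) = mex{0} = 1
G(8) = mex{1} = 0
G(9) = mex{0,0} = 1
G(10) = mex{1,1} = 0
G(11) = mex{0,0} = 1
G(12) = mex{1,1} = 0
G(13) = mex{0,0} = 1
G(14) = mex{1,1} = 0
G(15) = mex{0,0} = 1
G(16) = mex{1,1} = 0
G(17) = mex{0,0} = 1
G(18) = mex{1,1} = 0
G(19) = mex{0,0} = 1
G(20) = mex{1,1} = 0
G(21) = mex{0,0} = 1
G(22) = mex{1,1} = 0
G(23) = mex{0,0} = 1
G(24) = mex{1,1} = 0
G(25) = mex{0,0} = 1
G(26) = mex{1,1} = 0
Pile A: G(14) = 0.
Pile B: G(26) = 0.
Pile C: G(19) = 1.
Combined Grundy value = 0 ⊕ 0 ⊕ 1 = 1.
A winning move leaves total XOR = 0, i.e. changes one component's Grundy value g to g ⊕ X where X is the current total.
Pile A: need g' = 0⊕1 = 1. Options: 14−1→G=1, 14−9→G=1. Hits: 2.
Pile B: need g' = 0⊕1 = 1. Options: 26−1→G=1, 26−9→G=1. Hits: 2.
Pile C: need g' = 1⊕1 = 0. Options: 19−1→G=0, 19−9→G=0. Hits: 2.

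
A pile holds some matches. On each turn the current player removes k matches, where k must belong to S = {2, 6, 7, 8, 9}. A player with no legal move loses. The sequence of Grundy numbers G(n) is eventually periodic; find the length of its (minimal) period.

n :  0  1  2  3  4  5  6  7  8  9 10 11 12 13 14 15 16 17 18 19 20 21 22 23 24 25 26 27 28 29 30 31
G :  0  0  1  1  0  0  1  1  2  2  3  3  2  2  3  0  0  1  1  0  0  1  1  2  2  3  3  2  2  3  0  0
G(n+15) = G(n) holds for n = 0,…,8 (a full window of length max(S) = 9), so the sequence is purely periodic with period 15.

15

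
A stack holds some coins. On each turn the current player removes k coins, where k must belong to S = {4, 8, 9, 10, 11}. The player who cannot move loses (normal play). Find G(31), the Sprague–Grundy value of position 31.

0

n :  0  1  2  3  4  5  6  7  8  9 10 11 12 13 14 15 16 17 18 19 20 21 22 23 24 25 26 27 28 29 30 31
G :  0  0  0  0  1  1  1  1  2  2  2  2  3  3  3  0  0  0  0  1  1  1  1  2  2  2  2  3  3  3  0  0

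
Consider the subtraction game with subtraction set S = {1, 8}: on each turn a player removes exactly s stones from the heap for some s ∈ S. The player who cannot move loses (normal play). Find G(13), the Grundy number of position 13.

0

n :  0  1  2  3  4  5  6  7  8  9 10 11 12 13
G :  0  1  0  1  0  1  0  1  2  0  1  0  1  0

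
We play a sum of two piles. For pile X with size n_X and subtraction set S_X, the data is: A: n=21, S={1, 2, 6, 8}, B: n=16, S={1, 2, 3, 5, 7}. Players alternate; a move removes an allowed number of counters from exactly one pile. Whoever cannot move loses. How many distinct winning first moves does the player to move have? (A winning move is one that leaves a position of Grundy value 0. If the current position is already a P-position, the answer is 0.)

0

Pile A, S = {1, 2, 6, 8}:
G(0) = 0
G(1) = mex{0} = 1
G(2) = mex{1,0} = 2
G(3) = mex{2,1} = 0
G(4) = mex{0,2} = 1
G(5) = mex{1,0} = 2
G(6) = mex{2,1,0} = 3
G(7) = mex{3,2,1} = 0
G(8) = mex{0,3,2,0} = 1
G(9) = mex{1,0,0,1} = 2
G(10) = mex{2,1,1,2} = 0
G(11) = mex{0,2,2,0} = 1
G(12) = mex{1,0,3,1} = 2
G(13) = mex{2,1,0,2} = 3
G(14) = mex{3,2,1,3} = 0
G(15) = mex{0,3,2,0} = 1
G(16) = mex{1,0,0,1} = 2
G(17) = mex{2,1,1,2} = 0
G(18) = mex{0,2,2,0} = 1
G(19) = mex{1,0,3,1} = 2
G(20) = mex{2,1,0,2} = 3
G(21) = mex{3,2,1,3} = 0
G_A(21) = 0.
Pile B, S = {1, 2, 3, 5, 7}:
n :  0  1  2  3  4  5  6  7  8  9 10 11 12 13 14 15 16
G :  0  1  2  3  0  1  2  3  0  1  2  3  0  1  2  3  0
G_B(16) = 0.
Combined Grundy value = 0 ⊕ 0 = 0.
A winning move leaves total XOR = 0, i.e. changes one component's Grundy value g to g ⊕ X where X is the current total.
Pile A: target g' = 0⊕0 = 0, but every legal move changes the Grundy value (mex property), so 0 moves.
Pile B: target g' = 0⊕0 = 0, but every legal move changes the Grundy value (mex property), so 0 moves.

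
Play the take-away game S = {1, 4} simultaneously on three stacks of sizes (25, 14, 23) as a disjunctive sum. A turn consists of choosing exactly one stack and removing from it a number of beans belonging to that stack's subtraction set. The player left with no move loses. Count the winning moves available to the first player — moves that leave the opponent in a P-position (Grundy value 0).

2

All stacks use S = {1, 4}:
G(0) = 0
G(1) = mex{0} = 1
G(2) = mex{1} = 0
G(3) = mex{0} = 1
G(4) = mex{1,0} = 2
G(5) = mex{2,1} = 0
G(6) = mex{0,0} = 1
G(7) = mex{1,1} = 0
G(8) = mex{0,2} = 1
G(9) = mex{1,0} = 2
G(10) = mex{2,1} = 0
G(11) = mex{0,0} = 1
G(12) = mex{1,1} = 0
G(13) = mex{0,2} = 1
G(14) = mex{1,0} = 2
G(15) = mex{2,1} = 0
G(16) = mex{0,0} = 1
G(17) = mex{1,1} = 0
G(18) = mex{0,2} = 1
G(19) = mex{1,0} = 2
G(20) = mex{2,1} = 0
G(21) = mex{0,0} = 1
G(22) = mex{1,1} = 0
G(23) = mex{0,2} = 1
G(24) = mex{1,0} = 2
G(25) = mex{2,1} = 0
Stack A: G(25) = 0.
Stack B: G(14) = 2.
Stack C: G(23) = 1.
Combined Grundy value = 0 ⊕ 2 ⊕ 1 = 3.
A winning move leaves total XOR = 0, i.e. changes one component's Grundy value g to g ⊕ X where X is the current total.
Stack A: need g' = 0⊕3 = 3. Options: 25−1→G=2, 25−4→G=1. Hits: 0.
Stack B: need g' = 2⊕3 = 1. Options: 14−1→G=1, 14−4→G=0. Hits: 1.
Stack C: need g' = 1⊕3 = 2. Options: 23−1→G=0, 23−4→G=2. Hits: 1.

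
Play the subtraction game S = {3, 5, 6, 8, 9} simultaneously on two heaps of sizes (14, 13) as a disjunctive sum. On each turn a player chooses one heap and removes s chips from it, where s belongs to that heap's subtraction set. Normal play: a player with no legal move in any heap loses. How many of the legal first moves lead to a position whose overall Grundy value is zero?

All heaps use S = {3, 5, 6, 8, 9}:
G(0) = 0
G(1) = mex{} = 0
G(2) = mex{} = 0
G(3) = mex{0} = 1
G(4) = mex{0} = 1
G(5) = mex{0,0} = 1
G(6) = mex{1,0,0} = 2
G(7) = mex{1,0,0} = 2
G(8) = mex{1,1,0,0} = 2
G(9) = mex{2,1,1,0,0} = 3
G(10) = mex{2,1,1,0,0} = 3
G(11) = mex{2,2,1,1,0} = 3
G(12) = mex{3,2,2,1,1} = 0
G(13) = mex{3,2,2,1,1} = 0
G(14) = mex{3,3,2,2,1} = 0
Heap A: G(14) = 0.
Heap B: G(13) = 0.
Combined Grundy value = 0 ⊕ 0 = 0.
A winning move leaves total XOR = 0, i.e. changes one component's Grundy value g to g ⊕ X where X is the current total.
Heap A: target g' = 0⊕0 = 0, but every legal move changes the Grundy value (mex property), so 0 moves.
Heap B: target g' = 0⊕0 = 0, but every legal move changes the Grundy value (mex property), so 0 moves.

0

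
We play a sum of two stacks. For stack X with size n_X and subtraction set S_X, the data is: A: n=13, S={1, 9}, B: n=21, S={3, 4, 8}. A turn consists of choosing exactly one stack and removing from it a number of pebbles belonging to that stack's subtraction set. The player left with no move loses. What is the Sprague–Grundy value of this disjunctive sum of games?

Stack A, S = {1, 9}:
G(0) = 0
G(1) = mex{0} = 1
G(2) = mex{1} = 0
G(3) = mex{0} = 1
G(4) = mex{1} = 0
G(5) = mex{0} = 1
G(6) = mex{1} = 0
G(7) = mex{0} = 1
G(8) = mex{1} = 0
G(9) = mex{0,0} = 1
G(10) = mex{1,1} = 0
G(11) = mex{0,0} = 1
G(12) = mex{1,1} = 0
G(13) = mex{0,0} = 1
G_A(13) = 1.
Stack B, S = {3, 4, 8}:
n :  0  1  2  3  4  5  6  7  8  9 10 11 12 13 14 15 16 17 18 19 20 21
G :  0  0  0  1  1  1  2  0  2  3  1  3  0  0  0  1  1  1  2  0  2  3
G_B(21) = 3.
Combined Grundy value = 1 ⊕ 3 = 2.

2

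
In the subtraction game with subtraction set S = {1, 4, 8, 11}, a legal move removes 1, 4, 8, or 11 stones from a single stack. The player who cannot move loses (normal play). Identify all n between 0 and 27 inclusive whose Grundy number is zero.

n :  0  1  2  3  4  5  6  7  8  9 10 11 12 13 14 15 16 17 18 19 20 21 22 23 24 25 26 27
G :  0  1  0  1  2  0  1  0  1  2  3  2  0  1  0  1  2  0  1  0  1  2  3  2  0  1  0  1
P-positions are exactly the n with G(n) = 0.

0, 2, 5, 7, 12, 14, 17, 19, 24, 26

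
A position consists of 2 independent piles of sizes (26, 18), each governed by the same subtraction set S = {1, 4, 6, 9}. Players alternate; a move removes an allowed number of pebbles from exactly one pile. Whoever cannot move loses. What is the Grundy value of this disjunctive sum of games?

All piles use S = {1, 4, 6, 9}:
G(0) = 0
G(1) = mex{0} = 1
G(2) = mex{1} = 0
G(3) = mex{0} = 1
G(4) = mex{1,0} = 2
G(5) = mex{2,1} = 0
G(6) = mex{0,0,0} = 1
G(7) = mex{1,1,1} = 0
G(8) = mex{0,2,0} = 1
G(9) = mex{1,0,1,0} = 2
G(10) = mex{2,1,2,1} = 0
G(11) = mex{0,0,0,0} = 1
G(12) = mex{1,1,1,1} = 0
G(13) = mex{0,2,0,2} = 1
G(14) = mex{1,0,1,0} = 2
G(15) = mex{2,1,2,1} = 0
G(16) = mex{0,0,0,0} = 1
G(17) = mex{1,1,1,1} = 0
G(18) = mex{0,2,0,2} = 1
G(19) = mex{1,0,1,0} = 2
G(20) = mex{2,1,2,1} = 0
G(21) = mex{0,0,0,0} = 1
G(22) = mex{1,1,1,1} = 0
G(23) = mex{0,2,0,2} = 1
G(24) = mex{1,0,1,0} = 2
G(25) = mex{2,1,2,1} = 0
G(26) = mex{0,0,0,0} = 1
Pile A: G(26) = 1.
Pile B: G(18) = 1.
Combined Grundy value = 1 ⊕ 1 = 0.

0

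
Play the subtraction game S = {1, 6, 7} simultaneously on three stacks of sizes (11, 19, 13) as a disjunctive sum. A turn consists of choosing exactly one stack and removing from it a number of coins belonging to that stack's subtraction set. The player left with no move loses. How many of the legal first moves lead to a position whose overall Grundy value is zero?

3

All stacks use S = {1, 6, 7}:
G(0) = 0
G(1) = mex{0} = 1
G(2) = mex{1} = 0
G(3) = mex{0} = 1
G(4) = mex{1} = 0
G(5) = mex{0} = 1
G(6) = mex{1,0} = 2
G(7) = mex{2,1,0} = 3
G(8) = mex{3,0,1} = 2
G(9) = mex{2,1,0} = 3
G(10) = mex{3,0,1} = 2
G(11) = mex{2,1,0} = 3
G(12) = mex{3,2,1} = 0
G(13) = mex{0,3,2} = 1
G(14) = mex{1,2,3} = 0
G(15) = mex{0,3,2} = 1
G(16) = mex{1,2,3} = 0
G(17) = mex{0,3,2} = 1
G(18) = mex{1,0,3} = 2
G(19) = mex{2,1,0} = 3
Stack A: G(11) = 3.
Stack B: G(19) = 3.
Stack C: G(13) = 1.
Combined Grundy value = 3 ⊕ 3 ⊕ 1 = 1.
A winning move leaves total XOR = 0, i.e. changes one component's Grundy value g to g ⊕ X where X is the current total.
Stack A: need g' = 3⊕1 = 2. Options: 11−1→G=2, 11−6→G=1, 11−7→G=0. Hits: 1.
Stack B: need g' = 3⊕1 = 2. Options: 19−1→G=2, 19−6→G=1, 19−7→G=0. Hits: 1.
Stack C: need g' = 1⊕1 = 0. Options: 13−1→G=0, 13−6→G=3, 13−7→G=2. Hits: 1.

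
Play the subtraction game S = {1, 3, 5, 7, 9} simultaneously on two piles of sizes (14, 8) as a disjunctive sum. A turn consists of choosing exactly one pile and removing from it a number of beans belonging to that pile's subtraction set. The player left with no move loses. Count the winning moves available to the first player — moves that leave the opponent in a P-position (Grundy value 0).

0

All piles use S = {1, 3, 5, 7, 9}:
G(0) = 0
G(1) = mex{0} = 1
G(2) = mex{1} = 0
G(3) = mex{0,0} = 1
G(4) = mex{1,1} = 0
G(5) = mex{0,0,0} = 1
G(6) = mex{1,1,1} = 0
G(7) = mex{0,0,0,0} = 1
G(8) = mex{1,1,1,1} = 0
G(9) = mex{0,0,0,0,0} = 1
G(10) = mex{1,1,1,1,1} = 0
G(11) = mex{0,0,0,0,0} = 1
G(12) = mex{1,1,1,1,1} = 0
G(13) = mex{0,0,0,0,0} = 1
G(14) = mex{1,1,1,1,1} = 0
Pile A: G(14) = 0.
Pile B: G(8) = 0.
Combined Grundy value = 0 ⊕ 0 = 0.
A winning move leaves total XOR = 0, i.e. changes one component's Grundy value g to g ⊕ X where X is the current total.
Pile A: target g' = 0⊕0 = 0, but every legal move changes the Grundy value (mex property), so 0 moves.
Pile B: target g' = 0⊕0 = 0, but every legal move changes the Grundy value (mex property), so 0 moves.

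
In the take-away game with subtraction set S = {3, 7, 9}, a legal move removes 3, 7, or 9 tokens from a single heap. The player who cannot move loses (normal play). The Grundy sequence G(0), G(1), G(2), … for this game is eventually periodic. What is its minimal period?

2

n :  0  1  2  3  4  5  6  7  8  9 10 11 12 13 14 15 16 17 18 19 20 21 22 23 24 25 26
G :  0  0  0  1  1  1  0  2  2  1  3  3  0  2  0  1  0  1  0  1  0  1  0  1  0  1  0
From n = 14 onward G(n+2) = G(n); since this holds over max(S) = 9 consecutive positions the period is 2 (pre-period 14).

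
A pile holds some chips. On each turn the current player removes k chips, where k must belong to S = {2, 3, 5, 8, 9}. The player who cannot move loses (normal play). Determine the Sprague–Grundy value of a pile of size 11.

G(0) = 0
G(1) = mex{} = 0
G(2) = mex{0} = 1
G(3) = mex{0,0} = 1
G(4) = mex{1,0} = 2
G(5) = mex{1,1,0} = 2
G(6) = mex{2,1,0} = 3
G(7) = mex{2,2,1} = 0
G(8) = mex{3,2,1,0} = 4
G(9) = mex{0,3,2,0,0} = 1
G(10) = mex{4,0,2,1,0} = 3
G(11) = mex{1,4,3,1,1} = 0

0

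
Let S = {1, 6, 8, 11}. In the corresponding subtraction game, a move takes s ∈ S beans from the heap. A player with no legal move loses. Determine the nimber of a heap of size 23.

0

G(0) = 0
G(1) = mex{0} = 1
G(2) = mex{1} = 0
G(3) = mex{0} = 1
G(4) = mex{1} = 0
G(5) = mex{0} = 1
G(6) = mex{1,0} = 2
G(7) = mex{2,1} = 0
G(8) = mex{0,0,0} = 1
G(9) = mex{1,1,1} = 0
G(10) = mex{0,0,0} = 1
G(11) = mex{1,1,1,0} = 2
G(12) = mex{2,2,0,1} = 3
G(13) = mex{3,0,1,0} = 2
G(14) = mex{2,1,2,1} = 0
G(15) = mex{0,0,0,0} = 1
G(16) = mex{1,1,1,1} = 0
G(17) = mex{0,2,0,2} = 1
G(18) = mex{1,3,1,0} = 2
G(19) = mex{2,2,2,1} = 0
G(20) = mex{0,0,3,0} = 1
G(21) = mex{1,1,2,1} = 0
G(22) = mex{0,0,0,2} = 1
G(23) = mex{1,1,1,3} = 0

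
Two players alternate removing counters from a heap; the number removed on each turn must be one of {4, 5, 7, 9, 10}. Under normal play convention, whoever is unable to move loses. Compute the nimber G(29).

G(0) = 0
G(1) = mex{} = 0
G(2) = mex{} = 0
G(3) = mex{} = 0
G(4) = mex{0} = 1
G(5) = mex{0,0} = 1
G(6) = mex{0,0} = 1
G(7) = mex{0,0,0} = 1
G(8) = mex{1,0,0} = 2
G(9) = mex{1,1,0,0} = 2
G(10) = mex{1,1,0,0,0} = 2
G(11) = mex{1,1,1,0,0} = 2
G(12) = mex{2,1,1,0,0} = 3
G(13) = mex{2,2,1,1,0} = 3
G(14) = mex{2,2,1,1,1} = 0
G(15) = mex{2,2,2,1,1} = 0
G(16) = mex{3,2,2,1,1} = 0
G(17) = mex{3,3,2,2,1} = 0
G(18) = mex{0,3,2,2,2} = 1
G(19) = mex{0,0,3,2,2} = 1
G(20) = mex{0,0,3,2,2} = 1
G(21) = mex{0,0,0,3,2} = 1
G(22) = mex{1,0,0,3,3} = 2
G(23) = mex{1,1,0,0,3} = 2
G(24) = mex{1,1,0,0,0} = 2
G(25) = mex{1,1,1,0,0} = 2
G(26) = mex{2,1,1,0,0} = 3
G(27) = mex{2,2,1,1,0} = 3
G(28) = mex{2,2,1,1,1} = 0
G(29) = mex{2,2,2,1,1} = 0

0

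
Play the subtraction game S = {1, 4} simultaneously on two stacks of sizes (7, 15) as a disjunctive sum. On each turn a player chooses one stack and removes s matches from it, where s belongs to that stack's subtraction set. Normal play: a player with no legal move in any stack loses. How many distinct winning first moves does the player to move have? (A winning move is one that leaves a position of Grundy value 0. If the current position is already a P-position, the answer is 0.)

All stacks use S = {1, 4}:
G(0) = 0
G(1) = mex{0} = 1
G(2) = mex{1} = 0
G(3) = mex{0} = 1
G(4) = mex{1,0} = 2
G(5) = mex{2,1} = 0
G(6) = mex{0,0} = 1
G(7) = mex{1,1} = 0
G(8) = mex{0,2} = 1
G(9) = mex{1,0} = 2
G(10) = mex{2,1} = 0
G(11) = mex{0,0} = 1
G(12) = mex{1,1} = 0
G(13) = mex{0,2} = 1
G(14) = mex{1,0} = 2
G(15) = mex{2,1} = 0
Stack A: G(7) = 0.
Stack B: G(15) = 0.
Combined Grundy value = 0 ⊕ 0 = 0.
A winning move leaves total XOR = 0, i.e. changes one component's Grundy value g to g ⊕ X where X is the current total.
Stack A: target g' = 0⊕0 = 0, but every legal move changes the Grundy value (mex property), so 0 moves.
Stack B: target g' = 0⊕0 = 0, but every legal move changes the Grundy value (mex property), so 0 moves.

0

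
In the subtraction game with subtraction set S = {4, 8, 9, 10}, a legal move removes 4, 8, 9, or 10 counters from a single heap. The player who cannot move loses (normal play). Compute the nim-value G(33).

G(0) = 0
G(1) = mex{} = 0
G(2) = mex{} = 0
G(3) = mex{} = 0
G(4) = mex{0} = 1
G(5) = mex{0} = 1
G(6) = mex{0} = 1
G(7) = mex{0} = 1
G(8) = mex{1,0} = 2
G(9) = mex{1,0,0} = 2
G(10) = mex{1,0,0,0} = 2
G(11) = mex{1,0,0,0} = 2
G(12) = mex{2,1,0,0} = 3
G(13) = mex{2,1,1,0} = 3
G(14) = mex{2,1,1,1} = 0
G(15) = mex{2,1,1,1} = 0
G(16) = mex{3,2,1,1} = 0
G(17) = mex{3,2,2,1} = 0
G(18) = mex{0,2,2,2} = 1
G(19) = mex{0,2,2,2} = 1
G(20) = mex{0,3,2,2} = 1
G(21) = mex{0,3,3,2} = 1
G(22) = mex{1,0,3,3} = 2
G(23) = mex{1,0,0,3} = 2
G(24) = mex{1,0,0,0} = 2
G(25) = mex{1,0,0,0} = 2
G(26) = mex{2,1,0,0} = 3
G(27) = mex{2,1,1,0} = 3
G(28) = mex{2,1,1,1} = 0
G(29) = mex{2,1,1,1} = 0
G(30) = mex{3,2,1,1} = 0
G(31) = mex{3,2,2,1} = 0
G(32) = mex{0,2,2,2} = 1
G(33) = mex{0,2,2,2} = 1

1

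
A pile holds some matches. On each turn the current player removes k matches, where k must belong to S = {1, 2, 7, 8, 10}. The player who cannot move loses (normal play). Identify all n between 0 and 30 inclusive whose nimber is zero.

0, 3, 6, 9, 12, 15, 18, 21, 24, 27, 30

G(0) = 0
G(1) = mex{0} = 1
G(2) = mex{1,0} = 2
G(3) = mex{2,1} = 0
G(4) = mex{0,2} = 1
G(5) = mex{1,0} = 2
G(6) = mex{2,1} = 0
G(7) = mex{0,2,0} = 1
G(8) = mex{1,0,1,0} = 2
G(9) = mex{2,1,2,1} = 0
G(10) = mex{0,2,0,2,0} = 1
G(11) = mex{1,0,1,0,1} = 2
G(12) = mex{2,1,2,1,2} = 0
G(13) = mex{0,2,0,2,0} = 1
G(14) = mex{1,0,1,0,1} = 2
G(15) = mex{2,1,2,1,2} = 0
G(16) = mex{0,2,0,2,0} = 1
G(17) = mex{1,0,1,0,1} = 2
G(18) = mex{2,1,2,1,2} = 0
G(19) = mex{0,2,0,2,0} = 1
G(20) = mex{1,0,1,0,1} = 2
G(21) = mex{2,1,2,1,2} = 0
G(22) = mex{0,2,0,2,0} = 1
G(23) = mex{1,0,1,0,1} = 2
G(24) = mex{2,1,2,1,2} = 0
G(25) = mex{0,2,0,2,0} = 1
G(26) = mex{1,0,1,0,1} = 2
G(27) = mex{2,1,2,1,2} = 0
G(28) = mex{0,2,0,2,0} = 1
G(29) = mex{1,0,1,0,1} = 2
G(30) = mex{2,1,2,1,2} = 0
P-positions are exactly the n with G(n) = 0.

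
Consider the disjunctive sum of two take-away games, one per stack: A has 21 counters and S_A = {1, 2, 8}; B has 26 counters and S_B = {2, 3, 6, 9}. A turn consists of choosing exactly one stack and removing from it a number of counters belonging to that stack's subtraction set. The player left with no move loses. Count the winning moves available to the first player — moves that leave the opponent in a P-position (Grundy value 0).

Stack A, S = {1, 2, 8}:
n :  0  1  2  3  4  5  6  7  8  9 10 11 12 13 14 15 16 17 18 19 20 21
G :  0  1  2  0  1  2  0  1  2  0  1  2  0  1  2  0  1  2  0  1  2  0
G_A(21) = 0.
Stack B, S = {2, 3, 6, 9}:
G(0) = 0
G(1) = mex{} = 0
G(2) = mex{0} = 1
G(3) = mex{0,0} = 1
G(4) = mex{1,0} = 2
G(5) = mex{1,1} = 0
G(6) = mex{2,1,0} = 3
G(7) = mex{0,2,0} = 1
G(8) = mex{3,0,1} = 2
G(9) = mex{1,3,1,0} = 2
G(10) = mex{2,1,2,0} = 3
G(11) = mex{2,2,0,1} = 3
G(12) = mex{3,2,3,1} = 0
G(13) = mex{3,3,1,2} = 0
G(14) = mex{0,3,2,0} = 1
G(15) = mex{0,0,2,3} = 1
G(16) = mex{1,0,3,1} = 2
G(17) = mex{1,1,3,2} = 0
G(18) = mex{2,1,0,2} = 3
G(19) = mex{0,2,0,3} = 1
G(20) = mex{3,0,1,3} = 2
G(21) = mex{1,3,1,0} = 2
G(22) = mex{2,1,2,0} = 3
G(23) = mex{2,2,0,1} = 3
G(24) = mex{3,2,3,1} = 0
G(25) = mex{3,3,1,2} = 0
G(26) = mex{0,3,2,0} = 1
G_B(26) = 1.
Combined Grundy value = 0 ⊕ 1 = 1.
A winning move leaves total XOR = 0, i.e. changes one component's Grundy value g to g ⊕ X where X is the current total.
Stack A: need g' = 0⊕1 = 1. Options: 21−1→G=2, 21−2→G=1, 21−8→G=1. Hits: 2.
Stack B: need g' = 1⊕1 = 0. Options: 26−2→G=0, 26−3→G=3, 26−6→G=2, 26−9→G=0. Hits: 2.

4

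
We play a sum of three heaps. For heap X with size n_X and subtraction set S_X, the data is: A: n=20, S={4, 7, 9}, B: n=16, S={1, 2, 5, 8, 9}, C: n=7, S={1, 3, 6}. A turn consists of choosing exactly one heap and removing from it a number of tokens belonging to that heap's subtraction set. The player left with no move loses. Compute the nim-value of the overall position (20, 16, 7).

2

Heap A, S = {4, 7, 9}:
G(0) = 0
G(1) = mex{} = 0
G(2) = mex{} = 0
G(3) = mex{} = 0
G(4) = mex{0} = 1
G(5) = mex{0} = 1
G(6) = mex{0} = 1
G(7) = mex{0,0} = 1
G(8) = mex{1,0} = 2
G(9) = mex{1,0,0} = 2
G(10) = mex{1,0,0} = 2
G(11) = mex{1,1,0} = 2
G(12) = mex{2,1,0} = 3
G(13) = mex{2,1,1} = 0
G(14) = mex{2,1,1} = 0
G(15) = mex{2,2,1} = 0
G(16) = mex{3,2,1} = 0
G(17) = mex{0,2,2} = 1
G(18) = mex{0,2,2} = 1
G(19) = mex{0,3,2} = 1
G(20) = mex{0,0,2} = 1
G_A(20) = 1.
Heap B, S = {1, 2, 5, 8, 9}:
G(0) = 0
G(1) = mex{0} = 1
G(2) = mex{1,0} = 2
G(3) = mex{2,1} = 0
G(4) = mex{0,2} = 1
G(5) = mex{1,0,0} = 2
G(6) = mex{2,1,1} = 0
G(7) = mex{0,2,2} = 1
G(8) = mex{1,0,0,0} = 2
G(9) = mex{2,1,1,1,0} = 3
G(10) = mex{3,2,2,2,1} = 0
G(11) = mex{0,3,0,0,2} = 1
G(12) = mex{1,0,1,1,0} = 2
G(13) = mex{2,1,2,2,1} = 0
G(14) = mex{0,2,3,0,2} = 1
G(15) = mex{1,0,0,1,0} = 2
G(16) = mex{2,1,1,2,1} = 0
G_B(16) = 0.
Heap C, S = {1, 3, 6}:
G(0) = 0
G(1) = mex{0} = 1
G(2) = mex{1} = 0
G(3) = mex{0,0} = 1
G(4) = mex{1,1} = 0
G(5) = mex{0,0} = 1
G(6) = mex{1,1,0} = 2
G(7) = mex{2,0,1} = 3
G_C(7) = 3.
Combined Grundy value = 1 ⊕ 0 ⊕ 3 = 2.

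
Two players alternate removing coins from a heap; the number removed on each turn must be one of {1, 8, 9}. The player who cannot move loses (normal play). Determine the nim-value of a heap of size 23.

1

G(0) = 0
G(1) = mex{0} = 1
G(2) = mex{1} = 0
G(3) = mex{0} = 1
G(4) = mex{1} = 0
G(5) = mex{0} = 1
G(6) = mex{1} = 0
G(7) = mex{0} = 1
G(8) = mex{1,0} = 2
G(9) = mex{2,1,0} = 3
G(10) = mex{3,0,1} = 2
G(11) = mex{2,1,0} = 3
G(12) = mex{3,0,1} = 2
G(13) = mex{2,1,0} = 3
G(14) = mex{3,0,1} = 2
G(15) = mex{2,1,0} = 3
G(16) = mex{3,2,1} = 0
G(17) = mex{0,3,2} = 1
G(18) = mex{1,2,3} = 0
G(19) = mex{0,3,2} = 1
G(20) = mex{1,2,3} = 0
G(21) = mex{0,3,2} = 1
G(22) = mex{1,2,3} = 0
G(23) = mex{0,3,2} = 1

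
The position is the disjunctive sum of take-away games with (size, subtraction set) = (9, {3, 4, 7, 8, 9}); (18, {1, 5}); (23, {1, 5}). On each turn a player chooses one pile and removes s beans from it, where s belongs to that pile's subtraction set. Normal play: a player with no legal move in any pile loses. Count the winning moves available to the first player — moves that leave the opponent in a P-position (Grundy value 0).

1

Pile A, S = {3, 4, 7, 8, 9}:
G(0) = 0
G(1) = mex{} = 0
G(2) = mex{} = 0
G(3) = mex{0} = 1
G(4) = mex{0,0} = 1
G(5) = mex{0,0} = 1
G(6) = mex{1,0} = 2
G(7) = mex{1,1,0} = 2
G(8) = mex{1,1,0,0} = 2
G(9) = mex{2,1,0,0,0} = 3
G_A(9) = 3.
Pile B, S = {1, 5}:
n :  0  1  2  3  4  5  6  7  8  9 10 11 12 13 14 15 16 17 18
G :  0  1  0  1  0  1  0  1  0  1  0  1  0  1  0  1  0  1  0
G_B(18) = 0.
Pile C, S = {1, 5}:
G(0) = 0
G(1) = mex{0} = 1
G(2) = mex{1} = 0
G(3) = mex{0} = 1
G(4) = mex{1} = 0
G(5) = mex{0,0} = 1
G(6) = mex{1,1} = 0
G(7) = mex{0,0} = 1
G(8) = mex{1,1} = 0
G(9) = mex{0,0} = 1
G(10) = mex{1,1} = 0
G(11) = mex{0,0} = 1
G(12) = mex{1,1} = 0
G(13) = mex{0,0} = 1
G(14) = mex{1,1} = 0
G(15) = mex{0,0} = 1
G(16) = mex{1,1} = 0
G(17) = mex{0,0} = 1
G(18) = mex{1,1} = 0
G(19) = mex{0,0} = 1
G(20) = mex{1,1} = 0
G(21) = mex{0,0} = 1
G(22) = mex{1,1} = 0
G(23) = mex{0,0} = 1
G_C(23) = 1.
Combined Grundy value = 3 ⊕ 0 ⊕ 1 = 2.
A winning move leaves total XOR = 0, i.e. changes one component's Grundy value g to g ⊕ X where X is the current total.
Pile A: need g' = 3⊕2 = 1. Options: 9−3→G=2, 9−4→G=1, 9−7→G=0, 9−8→G=0, 9−9→G=0. Hits: 1.
Pile B: need g' = 0⊕2 = 2. Options: 18−1→G=1, 18−5→G=1. Hits: 0.
Pile C: need g' = 1⊕2 = 3. Options: 23−1→G=0, 23−5→G=0. Hits: 0.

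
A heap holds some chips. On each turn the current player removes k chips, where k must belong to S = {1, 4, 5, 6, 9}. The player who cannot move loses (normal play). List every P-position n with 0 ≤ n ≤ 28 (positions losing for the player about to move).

G(0) = 0
G(1) = mex{0} = 1
G(2) = mex{1} = 0
G(3) = mex{0} = 1
G(4) = mex{1,0} = 2
G(5) = mex{2,1,0} = 3
G(6) = mex{3,0,1,0} = 2
G(7) = mex{2,1,0,1} = 3
G(8) = mex{3,2,1,0} = 4
G(9) = mex{4,3,2,1,0} = 5
G(10) = mex{5,2,3,2,1} = 0
G(11) = mex{0,3,2,3,0} = 1
G(12) = mex{1,4,3,2,1} = 0
G(13) = mex{0,5,4,3,2} = 1
G(14) = mex{1,0,5,4,3} = 2
G(15) = mex{2,1,0,5,2} = 3
G(16) = mex{3,0,1,0,3} = 2
G(17) = mex{2,1,0,1,4} = 3
G(18) = mex{3,2,1,0,5} = 4
G(19) = mex{4,3,2,1,0} = 5
G(20) = mex{5,2,3,2,1} = 0
G(21) = mex{0,3,2,3,0} = 1
G(22) = mex{1,4,3,2,1} = 0
G(23) = mex{0,5,4,3,2} = 1
G(24) = mex{1,0,5,4,3} = 2
G(25) = mex{2,1,0,5,2} = 3
G(26) = mex{3,0,1,0,3} = 2
G(27) = mex{2,1,0,1,4} = 3
G(28) = mex{3,2,1,0,5} = 4
P-positions are exactly the n with G(n) = 0.

0, 2, 10, 12, 20, 22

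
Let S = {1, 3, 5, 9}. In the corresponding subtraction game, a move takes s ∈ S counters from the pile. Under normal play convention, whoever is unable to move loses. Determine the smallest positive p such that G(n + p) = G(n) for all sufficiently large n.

G(0) = 0
G(1) = mex{0} = 1
G(2) = mex{1} = 0
G(3) = mex{0,0} = 1
G(4) = mex{1,1} = 0
G(5) = mex{0,0,0} = 1
G(6) = mex{1,1,1} = 0
G(7) = mex{0,0,0} = 1
G(8) = mex{1,1,1} = 0
G(9) = mex{0,0,0,0} = 1
G(10) = mex{1,1,1,1} = 0
G(11) = mex{0,0,0,0} = 1
G(12) = mex{1,1,1,1} = 0
G(13) = mex{0,0,0,0} = 1
G(14) = mex{1,1,1,1} = 0
G(n+2) = G(n) holds for n = 0,…,8 (a full window of length max(S) = 9), so the sequence is purely periodic with period 2.

2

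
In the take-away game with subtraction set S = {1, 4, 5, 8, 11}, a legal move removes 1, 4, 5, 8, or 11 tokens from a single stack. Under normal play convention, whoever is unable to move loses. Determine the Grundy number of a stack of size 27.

G(0) = 0
G(1) = mex{0} = 1
G(2) = mex{1} = 0
G(3) = mex{0} = 1
G(4) = mex{1,0} = 2
G(5) = mex{2,1,0} = 3
G(6) = mex{3,0,1} = 2
G(7) = mex{2,1,0} = 3
G(8) = mex{3,2,1,0} = 4
G(9) = mex{4,3,2,1} = 0
G(10) = mex{0,2,3,0} = 1
G(11) = mex{1,3,2,1,0} = 4
G(12) = mex{4,4,3,2,1} = 0
G(13) = mex{0,0,4,3,0} = 1
G(14) = mex{1,1,0,2,1} = 3
G(15) = mex{3,4,1,3,2} = 0
G(16) = mex{0,0,4,4,3} = 1
G(17) = mex{1,1,0,0,2} = 3
G(18) = mex{3,3,1,1,3} = 0
G(19) = mex{0,0,3,4,4} = 1
G(20) = mex{1,1,0,0,0} = 2
G(21) = mex{2,3,1,1,1} = 0
G(22) = mex{0,0,3,3,4} = 1
G(23) = mex{1,1,0,0,0} = 2
G(24) = mex{2,2,1,1,1} = 0
G(25) = mex{0,0,2,3,3} = 1
G(26) = mex{1,1,0,0,0} = 2
G(27) = mex{2,2,1,1,1} = 0

0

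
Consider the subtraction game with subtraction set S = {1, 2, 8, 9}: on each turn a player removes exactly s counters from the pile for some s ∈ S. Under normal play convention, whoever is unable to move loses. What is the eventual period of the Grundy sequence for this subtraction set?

10

G(0) = 0
G(1) = mex{0} = 1
G(2) = mex{1,0} = 2
G(3) = mex{2,1} = 0
G(4) = mex{0,2} = 1
G(5) = mex{1,0} = 2
G(6) = mex{2,1} = 0
G(7) = mex{0,2} = 1
G(8) = mex{1,0,0} = 2
G(9) = mex{2,1,1,0} = 3
G(10) = mex{3,2,2,1} = 0
G(11) = mex{0,3,0,2} = 1
G(12) = mex{1,0,1,0} = 2
G(13) = mex{2,1,2,1} = 0
G(14) = mex{0,2,0,2} = 1
G(15) = mex{1,0,1,0} = 2
G(16) = mex{2,1,2,1} = 0
G(17) = mex{0,2,3,2} = 1
G(18) = mex{1,0,0,3} = 2
G(19) = mex{2,1,1,0} = 3
G(20) = mex{3,2,2,1} = 0
G(21) = mex{0,3,0,2} = 1
G(n+10) = G(n) holds for n = 0,…,8 (a full window of length max(S) = 9), so the sequence is purely periodic with period 10.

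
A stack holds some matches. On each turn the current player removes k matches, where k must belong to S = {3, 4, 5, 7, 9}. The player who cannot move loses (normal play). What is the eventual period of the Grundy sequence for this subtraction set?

G(0) = 0
G(1) = mex{} = 0
G(2) = mex{} = 0
G(3) = mex{0} = 1
G(4) = mex{0,0} = 1
G(5) = mex{0,0,0} = 1
G(6) = mex{1,0,0} = 2
G(7) = mex{1,1,0,0} = 2
G(8) = mex{1,1,1,0} = 2
G(9) = mex{2,1,1,0,0} = 3
G(10) = mex{2,2,1,1,0} = 3
G(11) = mex{2,2,2,1,0} = 3
G(12) = mex{3,2,2,1,1} = 0
G(13) = mex{3,3,2,2,1} = 0
G(14) = mex{3,3,3,2,1} = 0
G(15) = mex{0,3,3,2,2} = 1
G(16) = mex{0,0,3,3,2} = 1
G(17) = mex{0,0,0,3,2} = 1
G(18) = mex{1,0,0,3,3} = 2
G(19) = mex{1,1,0,0,3} = 2
G(20) = mex{1,1,1,0,3} = 2
G(21) = mex{2,1,1,0,0} = 3
G(22) = mex{2,2,1,1,0} = 3
G(23) = mex{2,2,2,1,0} = 3
G(24) = mex{3,2,2,1,1} = 0
G(25) = mex{3,3,2,2,1} = 0
G(n+12) = G(n) holds for n = 0,…,8 (a full window of length max(S) = 9), so the sequence is purely periodic with period 12.

12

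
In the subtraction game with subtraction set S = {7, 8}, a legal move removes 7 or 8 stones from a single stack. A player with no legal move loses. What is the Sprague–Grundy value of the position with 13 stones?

1

G(0) = 0
G(1) = mex{} = 0
G(2) = mex{} = 0
G(3) = mex{} = 0
G(4) = mex{} = 0
G(5) = mex{} = 0
G(6) = mex{} = 0
G(7) = mex{0} = 1
G(8) = mex{0,0} = 1
G(9) = mex{0,0} = 1
G(10) = mex{0,0} = 1
G(11) = mex{0,0} = 1
G(12) = mex{0,0} = 1
G(13) = mex{0,0} = 1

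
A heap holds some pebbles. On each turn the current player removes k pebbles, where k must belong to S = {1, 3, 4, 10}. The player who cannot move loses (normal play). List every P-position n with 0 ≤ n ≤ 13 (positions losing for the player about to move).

0, 2, 7, 9

G(0) = 0
G(1) = mex{0} = 1
G(2) = mex{1} = 0
G(3) = mex{0,0} = 1
G(4) = mex{1,1,0} = 2
G(5) = mex{2,0,1} = 3
G(6) = mex{3,1,0} = 2
G(7) = mex{2,2,1} = 0
G(8) = mex{0,3,2} = 1
G(9) = mex{1,2,3} = 0
G(10) = mex{0,0,2,0} = 1
G(11) = mex{1,1,0,1} = 2
G(12) = mex{2,0,1,0} = 3
G(13) = mex{3,1,0,1} = 2
P-positions are exactly the n with G(n) = 0.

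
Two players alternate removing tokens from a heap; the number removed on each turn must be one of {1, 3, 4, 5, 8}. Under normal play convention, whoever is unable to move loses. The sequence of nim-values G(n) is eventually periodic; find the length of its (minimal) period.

9

G(0) = 0
G(1) = mex{0} = 1
G(2) = mex{1} = 0
G(3) = mex{0,0} = 1
G(4) = mex{1,1,0} = 2
G(5) = mex{2,0,1,0} = 3
G(6) = mex{3,1,0,1} = 2
G(7) = mex{2,2,1,0} = 3
G(8) = mex{3,3,2,1,0} = 4
G(9) = mex{4,2,3,2,1} = 0
G(10) = mex{0,3,2,3,0} = 1
G(11) = mex{1,4,3,2,1} = 0
G(12) = mex{0,0,4,3,2} = 1
G(13) = mex{1,1,0,4,3} = 2
G(14) = mex{2,0,1,0,2} = 3
G(15) = mex{3,1,0,1,3} = 2
G(16) = mex{2,2,1,0,4} = 3
G(17) = mex{3,3,2,1,0} = 4
G(18) = mex{4,2,3,2,1} = 0
G(19) = mex{0,3,2,3,0} = 1
G(n+9) = G(n) holds for n = 0,…,7 (a full window of length max(S) = 8), so the sequence is purely periodic with period 9.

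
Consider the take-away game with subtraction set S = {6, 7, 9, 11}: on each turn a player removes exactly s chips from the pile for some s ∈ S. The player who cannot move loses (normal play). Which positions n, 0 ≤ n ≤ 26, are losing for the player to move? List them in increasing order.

G(0) = 0
G(1) = mex{} = 0
G(2) = mex{} = 0
G(3) = mex{} = 0
G(4) = mex{} = 0
G(5) = mex{} = 0
G(6) = mex{0} = 1
G(7) = mex{0,0} = 1
G(8) = mex{0,0} = 1
G(9) = mex{0,0,0} = 1
G(10) = mex{0,0,0} = 1
G(11) = mex{0,0,0,0} = 1
G(12) = mex{1,0,0,0} = 2
G(13) = mex{1,1,0,0} = 2
G(14) = mex{1,1,0,0} = 2
G(15) = mex{1,1,1,0} = 2
G(16) = mex{1,1,1,0} = 2
G(17) = mex{1,1,1,1} = 0
G(18) = mex{2,1,1,1} = 0
G(19) = mex{2,2,1,1} = 0
G(20) = mex{2,2,1,1} = 0
G(21) = mex{2,2,2,1} = 0
G(22) = mex{2,2,2,1} = 0
G(23) = mex{0,2,2,2} = 1
G(24) = mex{0,0,2,2} = 1
G(25) = mex{0,0,2,2} = 1
G(26) = mex{0,0,0,2} = 1
P-positions are exactly the n with G(n) = 0.

0, 1, 2, 3, 4, 5, 17, 18, 19, 20, 21, 22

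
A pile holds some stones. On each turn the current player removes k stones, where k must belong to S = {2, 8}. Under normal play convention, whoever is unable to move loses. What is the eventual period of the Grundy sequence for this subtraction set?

10

n :  0  1  2  3  4  5  6  7  8  9 10 11 12 13 14 15 16 17 18 19 20 21
G :  0  0  1  1  0  0  1  1  2  2  0  0  1  1  0  0  1  1  2  2  0  0
G(n+10) = G(n) holds for n = 0,…,7 (a full window of length max(S) = 8), so the sequence is purely periodic with period 10.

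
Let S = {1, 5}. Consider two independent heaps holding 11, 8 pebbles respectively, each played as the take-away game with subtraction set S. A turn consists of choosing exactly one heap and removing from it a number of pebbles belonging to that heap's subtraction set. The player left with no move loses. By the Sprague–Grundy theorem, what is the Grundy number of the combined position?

All heaps use S = {1, 5}:
G(0) = 0
G(1) = mex{0} = 1
G(2) = mex{1} = 0
G(3) = mex{0} = 1
G(4) = mex{1} = 0
G(5) = mex{0,0} = 1
G(6) = mex{1,1} = 0
G(7) = mex{0,0} = 1
G(8) = mex{1,1} = 0
G(9) = mex{0,0} = 1
G(10) = mex{1,1} = 0
G(11) = mex{0,0} = 1
Heap A: G(11) = 1.
Heap B: G(8) = 0.
Combined Grundy value = 1 ⊕ 0 = 1.

1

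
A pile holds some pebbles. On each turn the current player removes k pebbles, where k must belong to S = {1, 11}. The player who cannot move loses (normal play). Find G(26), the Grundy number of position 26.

G(0) = 0
G(1) = mex{0} = 1
G(2) = mex{1} = 0
G(3) = mex{0} = 1
G(4) = mex{1} = 0
G(5) = mex{0} = 1
G(6) = mex{1} = 0
G(7) = mex{0} = 1
G(8) = mex{1} = 0
G(9) = mex{0} = 1
G(10) = mex{1} = 0
G(11) = mex{0,0} = 1
G(12) = mex{1,1} = 0
G(13) = mex{0,0} = 1
G(14) = mex{1,1} = 0
G(15) = mex{0,0} = 1
G(16) = mex{1,1} = 0
G(17) = mex{0,0} = 1
G(18) = mex{1,1} = 0
G(19) = mex{0,0} = 1
G(20) = mex{1,1} = 0
G(21) = mex{0,0} = 1
G(22) = mex{1,1} = 0
G(23) = mex{0,0} = 1
G(24) = mex{1,1} = 0
G(25) = mex{0,0} = 1
G(26) = mex{1,1} = 0

0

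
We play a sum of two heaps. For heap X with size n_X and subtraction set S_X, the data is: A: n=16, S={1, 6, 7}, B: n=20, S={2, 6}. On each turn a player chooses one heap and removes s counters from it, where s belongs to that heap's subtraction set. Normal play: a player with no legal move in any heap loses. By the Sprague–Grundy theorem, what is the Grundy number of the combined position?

Heap A, S = {1, 6, 7}:
G(0) = 0
G(1) = mex{0} = 1
G(2) = mex{1} = 0
G(3) = mex{0} = 1
G(4) = mex{1} = 0
G(5) = mex{0} = 1
G(6) = mex{1,0} = 2
G(7) = mex{2,1,0} = 3
G(8) = mex{3,0,1} = 2
G(9) = mex{2,1,0} = 3
G(10) = mex{3,0,1} = 2
G(11) = mex{2,1,0} = 3
G(12) = mex{3,2,1} = 0
G(13) = mex{0,3,2} = 1
G(14) = mex{1,2,3} = 0
G(15) = mex{0,3,2} = 1
G(16) = mex{1,2,3} = 0
G_A(16) = 0.
Heap B, S = {2, 6}:
n :  0  1  2  3  4  5  6  7  8  9 10 11 12 13 14 15 16 17 18 19 20
G :  0  0  1  1  0  0  1  1  0  0  1  1  0  0  1  1  0  0  1  1  0
G_B(20) = 0.
Combined Grundy value = 0 ⊕ 0 = 0.

0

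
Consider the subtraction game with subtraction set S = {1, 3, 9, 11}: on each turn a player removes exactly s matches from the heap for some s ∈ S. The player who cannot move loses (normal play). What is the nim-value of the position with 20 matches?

n :  0  1  2  3  4  5  6  7  8  9 10 11 12 13 14 15 16 17 18 19 20
G :  0  1  0  1  0  1  0  1  0  1  0  1  0  1  0  1  0  1  0  1  0

0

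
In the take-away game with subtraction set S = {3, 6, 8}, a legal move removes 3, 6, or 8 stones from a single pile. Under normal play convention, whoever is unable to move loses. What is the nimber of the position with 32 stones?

G(0) = 0
G(1) = mex{} = 0
G(2) = mex{} = 0
G(3) = mex{0} = 1
G(4) = mex{0} = 1
G(5) = mex{0} = 1
G(6) = mex{1,0} = 2
G(7) = mex{1,0} = 2
G(8) = mex{1,0,0} = 2
G(9) = mex{2,1,0} = 3
G(10) = mex{2,1,0} = 3
G(11) = mex{2,1,1} = 0
G(12) = mex{3,2,1} = 0
G(13) = mex{3,2,1} = 0
G(14) = mex{0,2,2} = 1
G(15) = mex{0,3,2} = 1
G(16) = mex{0,3,2} = 1
G(17) = mex{1,0,3} = 2
G(18) = mex{1,0,3} = 2
G(19) = mex{1,0,0} = 2
G(20) = mex{2,1,0} = 3
G(21) = mex{2,1,0} = 3
G(22) = mex{2,1,1} = 0
G(23) = mex{3,2,1} = 0
G(24) = mex{3,2,1} = 0
G(25) = mex{0,2,2} = 1
G(26) = mex{0,3,2} = 1
G(27) = mex{0,3,2} = 1
G(28) = mex{1,0,3} = 2
G(29) = mex{1,0,3} = 2
G(30) = mex{1,0,0} = 2
G(31) = mex{2,1,0} = 3
G(32) = mex{2,1,0} = 3

3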